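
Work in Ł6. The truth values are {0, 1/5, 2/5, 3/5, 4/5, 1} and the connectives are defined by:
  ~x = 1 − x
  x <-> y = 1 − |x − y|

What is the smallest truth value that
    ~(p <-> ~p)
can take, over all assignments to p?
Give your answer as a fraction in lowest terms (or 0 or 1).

Take p = 2/5:
~p = ~2/5 = 3/5
p <-> ~p = 2/5 <-> 3/5 = 4/5
~(p <-> ~p) = ~4/5 = 1/5
No assignment yields a value below 1/5, so this is the minimum.

1/5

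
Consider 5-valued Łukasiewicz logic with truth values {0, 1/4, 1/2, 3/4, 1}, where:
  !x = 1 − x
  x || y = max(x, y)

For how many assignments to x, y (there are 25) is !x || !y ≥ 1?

value 1: 9 assignments (counts)
value 3/4: 7 assignments
value 1/2: 5 assignments
value 1/4: 3 assignments
value 0: 1 assignment
So 9 of the 25 assignments meet the threshold.

9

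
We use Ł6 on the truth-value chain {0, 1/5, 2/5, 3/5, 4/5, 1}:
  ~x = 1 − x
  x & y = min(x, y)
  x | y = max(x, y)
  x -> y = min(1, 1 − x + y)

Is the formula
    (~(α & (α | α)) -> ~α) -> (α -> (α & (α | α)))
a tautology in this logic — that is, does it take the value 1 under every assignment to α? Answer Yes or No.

α = 0 ↦ 1
α = 1/5 ↦ 1
α = 2/5 ↦ 1
α = 3/5 ↦ 1
α = 4/5 ↦ 1
α = 1 ↦ 1
Every assignment gives a value ≥ 1.

Yes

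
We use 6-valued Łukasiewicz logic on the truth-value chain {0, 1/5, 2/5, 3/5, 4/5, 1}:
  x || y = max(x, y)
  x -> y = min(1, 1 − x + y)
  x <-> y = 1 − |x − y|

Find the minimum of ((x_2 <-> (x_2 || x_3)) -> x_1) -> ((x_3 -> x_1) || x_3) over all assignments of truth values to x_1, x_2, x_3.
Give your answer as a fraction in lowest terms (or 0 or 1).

Take x_1 = 1/5, x_2 = 0, x_3 = 3/5:
x_2 || x_3 = 0 || 3/5 = 3/5
x_2 <-> (x_2 || x_3) = 0 <-> 3/5 = 2/5
(x_2 <-> (x_2 || x_3)) -> x_1 = 2/5 -> 1/5 = 4/5
x_3 -> x_1 = 3/5 -> 1/5 = 3/5
(x_3 -> x_1) || x_3 = 3/5 || 3/5 = 3/5
((x_2 <-> (x_2 || x_3)) -> x_1) -> ((x_3 -> x_1) || x_3) = 4/5 -> 3/5 = 4/5
No assignment yields a value below 4/5, so this is the minimum.

4/5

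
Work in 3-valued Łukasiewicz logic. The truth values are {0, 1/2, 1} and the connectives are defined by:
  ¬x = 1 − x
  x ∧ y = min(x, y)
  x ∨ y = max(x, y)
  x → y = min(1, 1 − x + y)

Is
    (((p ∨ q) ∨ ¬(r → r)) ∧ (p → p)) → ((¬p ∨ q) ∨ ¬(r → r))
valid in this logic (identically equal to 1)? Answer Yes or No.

Counterexample: take p = 1, q = 0, r = 0.
p ∨ q = 1 ∨ 0 = 1
r → r = 0 → 0 = 1
¬(r → r) = ¬1 = 0
(p ∨ q) ∨ ¬(r → r) = 1 ∨ 0 = 1
p → p = 1 → 1 = 1
((p ∨ q) ∨ ¬(r → r)) ∧ (p → p) = 1 ∧ 1 = 1
¬p = ¬1 = 0
¬p ∨ q = 0 ∨ 0 = 0
r → r = 0 → 0 = 1
¬(r → r) = ¬1 = 0
(¬p ∨ q) ∨ ¬(r → r) = 0 ∨ 0 = 0
(((p ∨ q) ∨ ¬(r → r)) ∧ (p → p)) → ((¬p ∨ q) ∨ ¬(r → r)) = 1 → 0 = 0
This gives 0 ≠ 1.

No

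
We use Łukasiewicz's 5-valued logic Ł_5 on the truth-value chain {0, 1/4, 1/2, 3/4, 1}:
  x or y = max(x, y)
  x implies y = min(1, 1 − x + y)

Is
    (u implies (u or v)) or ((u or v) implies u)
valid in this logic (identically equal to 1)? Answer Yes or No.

At u = 1/2, v = 1/2, for instance:
u or v = 1/2 or 1/2 = 1/2
u implies (u or v) = 1/2 implies 1/2 = 1
(u or v) implies u = 1/2 implies 1/2 = 1
(u implies (u or v)) or ((u or v) implies u) = 1 or 1 = 1
and checking the remaining 24 assignments likewise gives ≥ 1 in every case.

Yes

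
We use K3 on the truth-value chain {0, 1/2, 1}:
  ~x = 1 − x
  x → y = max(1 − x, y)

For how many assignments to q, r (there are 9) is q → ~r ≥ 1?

5

q = 0, r = 0 ↦ 1  ≥
q = 0, r = 1/2 ↦ 1  ≥
q = 0, r = 1 ↦ 1  ≥
q = 1/2, r = 0 ↦ 1  ≥
q = 1/2, r = 1/2 ↦ 1/2  <
q = 1/2, r = 1 ↦ 1/2  <
q = 1, r = 0 ↦ 1  ≥
q = 1, r = 1/2 ↦ 1/2  <
q = 1, r = 1 ↦ 0  <
So 5 of the 9 assignments meet the threshold.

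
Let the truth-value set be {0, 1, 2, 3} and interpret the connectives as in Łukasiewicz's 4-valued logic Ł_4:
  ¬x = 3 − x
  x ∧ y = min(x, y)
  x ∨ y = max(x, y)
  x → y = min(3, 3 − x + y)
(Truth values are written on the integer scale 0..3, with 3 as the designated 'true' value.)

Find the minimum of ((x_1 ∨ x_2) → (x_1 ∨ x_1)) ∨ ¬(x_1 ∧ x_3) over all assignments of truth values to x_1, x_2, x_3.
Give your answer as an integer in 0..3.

2

Take x_1 = 1, x_2 = 2, x_3 = 1:
x_1 ∨ x_2 = 1 ∨ 2 = 2
x_1 ∨ x_1 = 1 ∨ 1 = 1
(x_1 ∨ x_2) → (x_1 ∨ x_1) = 2 → 1 = 2
x_1 ∧ x_3 = 1 ∧ 1 = 1
¬(x_1 ∧ x_3) = ¬1 = 2
((x_1 ∨ x_2) → (x_1 ∨ x_1)) ∨ ¬(x_1 ∧ x_3) = 2 ∨ 2 = 2
No assignment yields a value below 2, so this is the minimum.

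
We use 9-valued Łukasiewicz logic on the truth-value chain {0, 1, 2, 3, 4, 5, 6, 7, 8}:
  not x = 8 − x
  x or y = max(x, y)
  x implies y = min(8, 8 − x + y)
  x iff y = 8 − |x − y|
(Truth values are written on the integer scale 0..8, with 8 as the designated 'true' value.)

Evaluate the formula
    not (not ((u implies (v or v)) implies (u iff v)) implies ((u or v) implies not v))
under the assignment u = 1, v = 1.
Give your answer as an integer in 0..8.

v or v = 1 or 1 = 1
u implies (v or v) = 1 implies 1 = 8
u iff v = 1 iff 1 = 8
(u implies (v or v)) implies (u iff v) = 8 implies 8 = 8
not ((u implies (v or v)) implies (u iff v)) = not 8 = 0
u or v = 1 or 1 = 1
not v = not 1 = 7
(u or v) implies not v = 1 implies 7 = 8
not ((u implies (v or v)) implies (u iff v)) implies ((u or v) implies not v) = 0 implies 8 = 8
not (not ((u implies (v or v)) implies (u iff v)) implies ((u or v) implies not v)) = not 8 = 0

0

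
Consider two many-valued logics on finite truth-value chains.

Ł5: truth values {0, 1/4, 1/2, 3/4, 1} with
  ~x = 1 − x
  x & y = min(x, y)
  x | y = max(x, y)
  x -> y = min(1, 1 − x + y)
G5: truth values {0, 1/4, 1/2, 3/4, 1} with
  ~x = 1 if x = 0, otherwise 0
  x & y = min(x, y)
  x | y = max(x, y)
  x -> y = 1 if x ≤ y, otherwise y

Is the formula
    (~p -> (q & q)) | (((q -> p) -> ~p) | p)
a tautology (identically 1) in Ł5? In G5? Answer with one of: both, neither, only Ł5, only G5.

In Ł5: at p = 1/4, q = 0 the value is 3/4 — not a tautology.
In G5: every assignment gives 1 — tautology.

only G5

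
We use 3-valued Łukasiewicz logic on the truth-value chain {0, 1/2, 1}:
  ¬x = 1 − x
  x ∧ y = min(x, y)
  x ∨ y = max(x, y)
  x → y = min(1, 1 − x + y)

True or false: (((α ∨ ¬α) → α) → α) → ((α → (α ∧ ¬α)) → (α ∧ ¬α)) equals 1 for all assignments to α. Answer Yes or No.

Counterexample: take α = 0.
¬α = ¬0 = 1
α ∨ ¬α = 0 ∨ 1 = 1
(α ∨ ¬α) → α = 1 → 0 = 0
((α ∨ ¬α) → α) → α = 0 → 0 = 1
¬α = ¬0 = 1
α ∧ ¬α = 0 ∧ 1 = 0
α → (α ∧ ¬α) = 0 → 0 = 1
¬α = ¬0 = 1
α ∧ ¬α = 0 ∧ 1 = 0
(α → (α ∧ ¬α)) → (α ∧ ¬α) = 1 → 0 = 0
(((α ∨ ¬α) → α) → α) → ((α → (α ∧ ¬α)) → (α ∧ ¬α)) = 1 → 0 = 0
This gives 0 ≠ 1.

No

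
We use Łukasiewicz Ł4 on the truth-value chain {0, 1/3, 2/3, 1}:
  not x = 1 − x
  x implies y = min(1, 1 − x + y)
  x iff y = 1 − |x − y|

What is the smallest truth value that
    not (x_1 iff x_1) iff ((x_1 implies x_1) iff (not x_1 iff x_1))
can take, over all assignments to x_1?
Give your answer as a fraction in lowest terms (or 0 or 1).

1/3

Take x_1 = 1/3:
x_1 iff x_1 = 1/3 iff 1/3 = 1
not (x_1 iff x_1) = not 1 = 0
x_1 implies x_1 = 1/3 implies 1/3 = 1
not x_1 = not 1/3 = 2/3
not x_1 iff x_1 = 2/3 iff 1/3 = 2/3
(x_1 implies x_1) iff (not x_1 iff x_1) = 1 iff 2/3 = 2/3
not (x_1 iff x_1) iff ((x_1 implies x_1) iff (not x_1 iff x_1)) = 0 iff 2/3 = 1/3
No assignment yields a value below 1/3, so this is the minimum.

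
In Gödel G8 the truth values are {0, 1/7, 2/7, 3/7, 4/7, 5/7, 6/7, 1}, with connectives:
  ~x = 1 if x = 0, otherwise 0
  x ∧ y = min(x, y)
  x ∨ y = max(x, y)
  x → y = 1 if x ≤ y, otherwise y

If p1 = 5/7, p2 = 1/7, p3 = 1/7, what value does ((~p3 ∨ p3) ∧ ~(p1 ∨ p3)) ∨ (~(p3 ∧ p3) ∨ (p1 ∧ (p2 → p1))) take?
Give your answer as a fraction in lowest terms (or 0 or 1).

5/7

~p3 = ~1/7 = 0
~p3 ∨ p3 = 0 ∨ 1/7 = 1/7
p1 ∨ p3 = 5/7 ∨ 1/7 = 5/7
~(p1 ∨ p3) = ~5/7 = 0
(~p3 ∨ p3) ∧ ~(p1 ∨ p3) = 1/7 ∧ 0 = 0
p3 ∧ p3 = 1/7 ∧ 1/7 = 1/7
~(p3 ∧ p3) = ~1/7 = 0
p2 → p1 = 1/7 → 5/7 = 1
p1 ∧ (p2 → p1) = 5/7 ∧ 1 = 5/7
~(p3 ∧ p3) ∨ (p1 ∧ (p2 → p1)) = 0 ∨ 5/7 = 5/7
((~p3 ∨ p3) ∧ ~(p1 ∨ p3)) ∨ (~(p3 ∧ p3) ∨ (p1 ∧ (p2 → p1))) = 0 ∨ 5/7 = 5/7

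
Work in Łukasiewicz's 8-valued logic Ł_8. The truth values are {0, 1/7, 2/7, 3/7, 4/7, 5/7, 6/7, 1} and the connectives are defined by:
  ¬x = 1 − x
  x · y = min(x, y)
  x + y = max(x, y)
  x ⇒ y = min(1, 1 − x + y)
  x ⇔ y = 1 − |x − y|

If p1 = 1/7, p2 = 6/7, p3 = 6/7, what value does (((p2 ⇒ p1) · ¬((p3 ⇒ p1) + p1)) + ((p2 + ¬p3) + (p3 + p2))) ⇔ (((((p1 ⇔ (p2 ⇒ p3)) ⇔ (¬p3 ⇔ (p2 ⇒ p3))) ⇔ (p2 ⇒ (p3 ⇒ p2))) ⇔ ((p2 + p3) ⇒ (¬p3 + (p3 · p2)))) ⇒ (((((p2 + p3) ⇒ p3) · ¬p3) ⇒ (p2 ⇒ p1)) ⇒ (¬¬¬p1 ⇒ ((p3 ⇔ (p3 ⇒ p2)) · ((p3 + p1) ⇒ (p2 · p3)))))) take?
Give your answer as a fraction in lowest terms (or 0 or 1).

6/7

p2 ⇒ p1 = 6/7 ⇒ 1/7 = 2/7
p3 ⇒ p1 = 6/7 ⇒ 1/7 = 2/7
(p3 ⇒ p1) + p1 = 2/7 + 1/7 = 2/7
¬((p3 ⇒ p1) + p1) = ¬2/7 = 5/7
(p2 ⇒ p1) · ¬((p3 ⇒ p1) + p1) = 2/7 · 5/7 = 2/7
¬p3 = ¬6/7 = 1/7
p2 + ¬p3 = 6/7 + 1/7 = 6/7
p3 + p2 = 6/7 + 6/7 = 6/7
(p2 + ¬p3) + (p3 + p2) = 6/7 + 6/7 = 6/7
((p2 ⇒ p1) · ¬((p3 ⇒ p1) + p1)) + ((p2 + ¬p3) + (p3 + p2)) = 2/7 + 6/7 = 6/7
p2 ⇒ p3 = 6/7 ⇒ 6/7 = 1
p1 ⇔ (p2 ⇒ p3) = 1/7 ⇔ 1 = 1/7
¬p3 = ¬6/7 = 1/7
p2 ⇒ p3 = 6/7 ⇒ 6/7 = 1
¬p3 ⇔ (p2 ⇒ p3) = 1/7 ⇔ 1 = 1/7
(p1 ⇔ (p2 ⇒ p3)) ⇔ (¬p3 ⇔ (p2 ⇒ p3)) = 1/7 ⇔ 1/7 = 1
p3 ⇒ p2 = 6/7 ⇒ 6/7 = 1
p2 ⇒ (p3 ⇒ p2) = 6/7 ⇒ 1 = 1
((p1 ⇔ (p2 ⇒ p3)) ⇔ (¬p3 ⇔ (p2 ⇒ p3))) ⇔ (p2 ⇒ (p3 ⇒ p2)) = 1 ⇔ 1 = 1
p2 + p3 = 6/7 + 6/7 = 6/7
¬p3 = ¬6/7 = 1/7
p3 · p2 = 6/7 · 6/7 = 6/7
¬p3 + (p3 · p2) = 1/7 + 6/7 = 6/7
(p2 + p3) ⇒ (¬p3 + (p3 · p2)) = 6/7 ⇒ 6/7 = 1
(((p1 ⇔ (p2 ⇒ p3)) ⇔ (¬p3 ⇔ (p2 ⇒ p3))) ⇔ (p2 ⇒ (p3 ⇒ p2))) ⇔ ((p2 + p3) ⇒ (¬p3 + (p3 · p2))) = 1 ⇔ 1 = 1
p2 + p3 = 6/7 + 6/7 = 6/7
(p2 + p3) ⇒ p3 = 6/7 ⇒ 6/7 = 1
¬p3 = ¬6/7 = 1/7
((p2 + p3) ⇒ p3) · ¬p3 = 1 · 1/7 = 1/7
p2 ⇒ p1 = 6/7 ⇒ 1/7 = 2/7
(((p2 + p3) ⇒ p3) · ¬p3) ⇒ (p2 ⇒ p1) = 1/7 ⇒ 2/7 = 1
¬p1 = ¬1/7 = 6/7
¬¬p1 = ¬6/7 = 1/7
¬¬¬p1 = ¬1/7 = 6/7
p3 ⇒ p2 = 6/7 ⇒ 6/7 = 1
p3 ⇔ (p3 ⇒ p2) = 6/7 ⇔ 1 = 6/7
p3 + p1 = 6/7 + 1/7 = 6/7
p2 · p3 = 6/7 · 6/7 = 6/7
(p3 + p1) ⇒ (p2 · p3) = 6/7 ⇒ 6/7 = 1
(p3 ⇔ (p3 ⇒ p2)) · ((p3 + p1) ⇒ (p2 · p3)) = 6/7 · 1 = 6/7
¬¬¬p1 ⇒ ((p3 ⇔ (p3 ⇒ p2)) · ((p3 + p1) ⇒ (p2 · p3))) = 6/7 ⇒ 6/7 = 1
((((p2 + p3) ⇒ p3) · ¬p3) ⇒ (p2 ⇒ p1)) ⇒ (¬¬¬p1 ⇒ ((p3 ⇔ (p3 ⇒ p2)) · ((p3 + p1) ⇒ (p2 · p3)))) = 1 ⇒ 1 = 1
((((p1 ⇔ (p2 ⇒ p3)) ⇔ (¬p3 ⇔ (p2 ⇒ p3))) ⇔ (p2 ⇒ (p3 ⇒ p2))) ⇔ ((p2 + p3) ⇒ (¬p3 + (p3 · p2)))) ⇒ (((((p2 + p3) ⇒ p3) · ¬p3) ⇒ (p2 ⇒ p1)) ⇒ (¬¬¬p1 ⇒ ((p3 ⇔ (p3 ⇒ p2)) · ((p3 + p1) ⇒ (p2 · p3))))) = 1 ⇒ 1 = 1
(((p2 ⇒ p1) · ¬((p3 ⇒ p1) + p1)) + ((p2 + ¬p3) + (p3 + p2))) ⇔ (((((p1 ⇔ (p2 ⇒ p3)) ⇔ (¬p3 ⇔ (p2 ⇒ p3))) ⇔ (p2 ⇒ (p3 ⇒ p2))) ⇔ ((p2 + p3) ⇒ (¬p3 + (p3 · p2)))) ⇒ (((((p2 + p3) ⇒ p3) · ¬p3) ⇒ (p2 ⇒ p1)) ⇒ (¬¬¬p1 ⇒ ((p3 ⇔ (p3 ⇒ p2)) · ((p3 + p1) ⇒ (p2 · p3)))))) = 6/7 ⇔ 1 = 6/7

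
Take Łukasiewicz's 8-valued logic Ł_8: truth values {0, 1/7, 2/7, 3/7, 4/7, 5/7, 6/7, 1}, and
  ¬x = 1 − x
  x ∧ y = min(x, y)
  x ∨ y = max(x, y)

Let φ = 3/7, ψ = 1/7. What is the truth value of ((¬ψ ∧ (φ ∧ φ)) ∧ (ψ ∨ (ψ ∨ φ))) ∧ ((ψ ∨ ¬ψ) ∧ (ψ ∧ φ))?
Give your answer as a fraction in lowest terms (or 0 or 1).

1/7

¬ψ = ¬1/7 = 6/7
φ ∧ φ = 3/7 ∧ 3/7 = 3/7
¬ψ ∧ (φ ∧ φ) = 6/7 ∧ 3/7 = 3/7
ψ ∨ φ = 1/7 ∨ 3/7 = 3/7
ψ ∨ (ψ ∨ φ) = 1/7 ∨ 3/7 = 3/7
(¬ψ ∧ (φ ∧ φ)) ∧ (ψ ∨ (ψ ∨ φ)) = 3/7 ∧ 3/7 = 3/7
¬ψ = ¬1/7 = 6/7
ψ ∨ ¬ψ = 1/7 ∨ 6/7 = 6/7
ψ ∧ φ = 1/7 ∧ 3/7 = 1/7
(ψ ∨ ¬ψ) ∧ (ψ ∧ φ) = 6/7 ∧ 1/7 = 1/7
((¬ψ ∧ (φ ∧ φ)) ∧ (ψ ∨ (ψ ∨ φ))) ∧ ((ψ ∨ ¬ψ) ∧ (ψ ∧ φ)) = 3/7 ∧ 1/7 = 1/7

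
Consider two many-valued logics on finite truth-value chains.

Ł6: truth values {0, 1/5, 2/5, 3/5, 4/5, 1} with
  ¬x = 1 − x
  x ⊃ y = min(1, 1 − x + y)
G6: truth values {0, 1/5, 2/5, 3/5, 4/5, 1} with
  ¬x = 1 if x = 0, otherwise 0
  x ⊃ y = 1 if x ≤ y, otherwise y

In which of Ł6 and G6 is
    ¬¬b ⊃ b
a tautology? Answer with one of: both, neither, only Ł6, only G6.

In Ł6: every assignment gives 1 — tautology.
In G6: at b = 1/5 the value is 1/5 — not a tautology.

only Ł6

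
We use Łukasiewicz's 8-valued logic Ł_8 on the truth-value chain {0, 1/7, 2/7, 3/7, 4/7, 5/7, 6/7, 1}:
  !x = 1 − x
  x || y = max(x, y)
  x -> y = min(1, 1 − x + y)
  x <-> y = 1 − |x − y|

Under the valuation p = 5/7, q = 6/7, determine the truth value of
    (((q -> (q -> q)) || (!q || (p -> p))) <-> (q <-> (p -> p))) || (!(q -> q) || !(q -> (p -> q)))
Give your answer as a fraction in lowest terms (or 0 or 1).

6/7

q -> q = 6/7 -> 6/7 = 1
q -> (q -> q) = 6/7 -> 1 = 1
!q = !6/7 = 1/7
p -> p = 5/7 -> 5/7 = 1
!q || (p -> p) = 1/7 || 1 = 1
(q -> (q -> q)) || (!q || (p -> p)) = 1 || 1 = 1
p -> p = 5/7 -> 5/7 = 1
q <-> (p -> p) = 6/7 <-> 1 = 6/7
((q -> (q -> q)) || (!q || (p -> p))) <-> (q <-> (p -> p)) = 1 <-> 6/7 = 6/7
q -> q = 6/7 -> 6/7 = 1
!(q -> q) = !1 = 0
p -> q = 5/7 -> 6/7 = 1
q -> (p -> q) = 6/7 -> 1 = 1
!(q -> (p -> q)) = !1 = 0
!(q -> q) || !(q -> (p -> q)) = 0 || 0 = 0
(((q -> (q -> q)) || (!q || (p -> p))) <-> (q <-> (p -> p))) || (!(q -> q) || !(q -> (p -> q))) = 6/7 || 0 = 6/7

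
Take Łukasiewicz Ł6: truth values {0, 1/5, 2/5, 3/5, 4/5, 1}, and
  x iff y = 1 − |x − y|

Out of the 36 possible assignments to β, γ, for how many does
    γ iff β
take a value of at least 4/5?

16

value 1: 6 assignments (counts)
value 4/5: 10 assignments (counts)
value 3/5: 8 assignments
value 2/5: 6 assignments
value 1/5: 4 assignments
value 0: 2 assignments
So 16 of the 36 assignments meet the threshold.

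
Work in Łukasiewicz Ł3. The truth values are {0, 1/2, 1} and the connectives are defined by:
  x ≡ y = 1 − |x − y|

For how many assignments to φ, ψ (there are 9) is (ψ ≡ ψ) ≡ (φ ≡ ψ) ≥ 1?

φ = 0, ψ = 0 ↦ 1  ≥
φ = 0, ψ = 1/2 ↦ 1/2  <
φ = 0, ψ = 1 ↦ 0  <
φ = 1/2, ψ = 0 ↦ 1/2  <
φ = 1/2, ψ = 1/2 ↦ 1  ≥
φ = 1/2, ψ = 1 ↦ 1/2  <
φ = 1, ψ = 0 ↦ 0  <
φ = 1, ψ = 1/2 ↦ 1/2  <
φ = 1, ψ = 1 ↦ 1  ≥
So 3 of the 9 assignments meet the threshold.

3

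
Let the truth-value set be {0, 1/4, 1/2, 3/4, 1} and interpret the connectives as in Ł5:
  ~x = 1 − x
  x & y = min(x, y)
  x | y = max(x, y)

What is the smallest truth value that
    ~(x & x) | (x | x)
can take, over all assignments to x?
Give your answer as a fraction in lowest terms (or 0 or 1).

Take x = 1/2:
x & x = 1/2 & 1/2 = 1/2
~(x & x) = ~1/2 = 1/2
x | x = 1/2 | 1/2 = 1/2
~(x & x) | (x | x) = 1/2 | 1/2 = 1/2
No assignment yields a value below 1/2, so this is the minimum.

1/2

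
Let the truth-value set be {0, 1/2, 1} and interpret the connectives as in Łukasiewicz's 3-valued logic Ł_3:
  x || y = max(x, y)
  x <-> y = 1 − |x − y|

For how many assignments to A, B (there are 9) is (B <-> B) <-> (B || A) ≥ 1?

A = 0, B = 0 ↦ 0  <
A = 0, B = 1/2 ↦ 1/2  <
A = 0, B = 1 ↦ 1  ≥
A = 1/2, B = 0 ↦ 1/2  <
A = 1/2, B = 1/2 ↦ 1/2  <
A = 1/2, B = 1 ↦ 1  ≥
A = 1, B = 0 ↦ 1  ≥
A = 1, B = 1/2 ↦ 1  ≥
A = 1, B = 1 ↦ 1  ≥
So 5 of the 9 assignments meet the threshold.

5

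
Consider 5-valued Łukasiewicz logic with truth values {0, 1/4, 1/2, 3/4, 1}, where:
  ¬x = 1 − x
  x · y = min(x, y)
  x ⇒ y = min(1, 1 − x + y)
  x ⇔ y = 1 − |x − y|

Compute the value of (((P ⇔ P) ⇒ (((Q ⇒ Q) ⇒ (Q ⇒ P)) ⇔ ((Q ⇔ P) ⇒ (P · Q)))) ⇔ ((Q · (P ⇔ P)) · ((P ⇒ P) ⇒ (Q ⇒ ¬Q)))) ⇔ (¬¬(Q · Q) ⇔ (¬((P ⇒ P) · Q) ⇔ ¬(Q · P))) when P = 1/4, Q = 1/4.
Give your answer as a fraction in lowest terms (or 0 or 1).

P ⇔ P = 1/4 ⇔ 1/4 = 1
Q ⇒ Q = 1/4 ⇒ 1/4 = 1
Q ⇒ P = 1/4 ⇒ 1/4 = 1
(Q ⇒ Q) ⇒ (Q ⇒ P) = 1 ⇒ 1 = 1
Q ⇔ P = 1/4 ⇔ 1/4 = 1
P · Q = 1/4 · 1/4 = 1/4
(Q ⇔ P) ⇒ (P · Q) = 1 ⇒ 1/4 = 1/4
((Q ⇒ Q) ⇒ (Q ⇒ P)) ⇔ ((Q ⇔ P) ⇒ (P · Q)) = 1 ⇔ 1/4 = 1/4
(P ⇔ P) ⇒ (((Q ⇒ Q) ⇒ (Q ⇒ P)) ⇔ ((Q ⇔ P) ⇒ (P · Q))) = 1 ⇒ 1/4 = 1/4
P ⇔ P = 1/4 ⇔ 1/4 = 1
Q · (P ⇔ P) = 1/4 · 1 = 1/4
P ⇒ P = 1/4 ⇒ 1/4 = 1
¬Q = ¬1/4 = 3/4
Q ⇒ ¬Q = 1/4 ⇒ 3/4 = 1
(P ⇒ P) ⇒ (Q ⇒ ¬Q) = 1 ⇒ 1 = 1
(Q · (P ⇔ P)) · ((P ⇒ P) ⇒ (Q ⇒ ¬Q)) = 1/4 · 1 = 1/4
((P ⇔ P) ⇒ (((Q ⇒ Q) ⇒ (Q ⇒ P)) ⇔ ((Q ⇔ P) ⇒ (P · Q)))) ⇔ ((Q · (P ⇔ P)) · ((P ⇒ P) ⇒ (Q ⇒ ¬Q))) = 1/4 ⇔ 1/4 = 1
Q · Q = 1/4 · 1/4 = 1/4
¬(Q · Q) = ¬1/4 = 3/4
¬¬(Q · Q) = ¬3/4 = 1/4
P ⇒ P = 1/4 ⇒ 1/4 = 1
(P ⇒ P) · Q = 1 · 1/4 = 1/4
¬((P ⇒ P) · Q) = ¬1/4 = 3/4
Q · P = 1/4 · 1/4 = 1/4
¬(Q · P) = ¬1/4 = 3/4
¬((P ⇒ P) · Q) ⇔ ¬(Q · P) = 3/4 ⇔ 3/4 = 1
¬¬(Q · Q) ⇔ (¬((P ⇒ P) · Q) ⇔ ¬(Q · P)) = 1/4 ⇔ 1 = 1/4
(((P ⇔ P) ⇒ (((Q ⇒ Q) ⇒ (Q ⇒ P)) ⇔ ((Q ⇔ P) ⇒ (P · Q)))) ⇔ ((Q · (P ⇔ P)) · ((P ⇒ P) ⇒ (Q ⇒ ¬Q)))) ⇔ (¬¬(Q · Q) ⇔ (¬((P ⇒ P) · Q) ⇔ ¬(Q · P))) = 1 ⇔ 1/4 = 1/4

1/4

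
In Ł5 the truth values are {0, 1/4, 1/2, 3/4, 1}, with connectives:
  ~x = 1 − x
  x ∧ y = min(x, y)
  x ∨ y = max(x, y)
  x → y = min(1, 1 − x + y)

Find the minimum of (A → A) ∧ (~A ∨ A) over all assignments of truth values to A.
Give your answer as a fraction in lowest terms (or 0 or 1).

1/2

Take A = 1/2:
A → A = 1/2 → 1/2 = 1
~A = ~1/2 = 1/2
~A ∨ A = 1/2 ∨ 1/2 = 1/2
(A → A) ∧ (~A ∨ A) = 1 ∧ 1/2 = 1/2
No assignment yields a value below 1/2, so this is the minimum.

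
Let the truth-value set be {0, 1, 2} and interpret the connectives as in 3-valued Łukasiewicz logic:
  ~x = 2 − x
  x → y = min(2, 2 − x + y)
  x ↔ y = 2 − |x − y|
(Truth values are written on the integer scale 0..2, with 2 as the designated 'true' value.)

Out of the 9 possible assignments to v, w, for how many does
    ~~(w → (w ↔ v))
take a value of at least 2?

v = 0, w = 0 ↦ 2  ≥
v = 0, w = 1 ↦ 2  ≥
v = 0, w = 2 ↦ 0  <
v = 1, w = 0 ↦ 2  ≥
v = 1, w = 1 ↦ 2  ≥
v = 1, w = 2 ↦ 1  <
v = 2, w = 0 ↦ 2  ≥
v = 2, w = 1 ↦ 2  ≥
v = 2, w = 2 ↦ 2  ≥
So 7 of the 9 assignments meet the threshold.

7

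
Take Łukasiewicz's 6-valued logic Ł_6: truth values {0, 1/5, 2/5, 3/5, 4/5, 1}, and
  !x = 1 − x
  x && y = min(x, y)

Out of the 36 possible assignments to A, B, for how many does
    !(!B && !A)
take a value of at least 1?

11

value 1: 11 assignments (counts)
value 4/5: 9 assignments
value 3/5: 7 assignments
value 2/5: 5 assignments
value 1/5: 3 assignments
value 0: 1 assignment
So 11 of the 36 assignments meet the threshold.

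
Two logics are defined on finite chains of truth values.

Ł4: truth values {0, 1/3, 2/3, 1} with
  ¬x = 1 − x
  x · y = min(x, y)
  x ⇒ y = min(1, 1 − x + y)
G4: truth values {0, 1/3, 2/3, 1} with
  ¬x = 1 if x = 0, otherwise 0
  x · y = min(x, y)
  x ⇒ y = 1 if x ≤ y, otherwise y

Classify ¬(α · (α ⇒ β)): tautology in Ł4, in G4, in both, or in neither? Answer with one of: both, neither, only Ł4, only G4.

neither

In Ł4: at α = 1/3, β = 0 the value is 2/3 — not a tautology.
In G4: at α = 1/3, β = 1/3 the value is 0 — not a tautology.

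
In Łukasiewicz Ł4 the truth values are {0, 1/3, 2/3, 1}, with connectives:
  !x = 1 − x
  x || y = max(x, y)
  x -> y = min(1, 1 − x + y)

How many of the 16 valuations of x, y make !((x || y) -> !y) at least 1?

4

x = 0, y = 0 ↦ 0  <
x = 0, y = 1/3 ↦ 0  <
x = 0, y = 2/3 ↦ 1/3  <
x = 0, y = 1 ↦ 1  ≥
x = 1/3, y = 0 ↦ 0  <
x = 1/3, y = 1/3 ↦ 0  <
x = 1/3, y = 2/3 ↦ 1/3  <
x = 1/3, y = 1 ↦ 1  ≥
x = 2/3, y = 0 ↦ 0  <
x = 2/3, y = 1/3 ↦ 0  <
x = 2/3, y = 2/3 ↦ 1/3  <
x = 2/3, y = 1 ↦ 1  ≥
x = 1, y = 0 ↦ 0  <
x = 1, y = 1/3 ↦ 1/3  <
x = 1, y = 2/3 ↦ 2/3  <
x = 1, y = 1 ↦ 1  ≥
So 4 of the 16 assignments meet the threshold.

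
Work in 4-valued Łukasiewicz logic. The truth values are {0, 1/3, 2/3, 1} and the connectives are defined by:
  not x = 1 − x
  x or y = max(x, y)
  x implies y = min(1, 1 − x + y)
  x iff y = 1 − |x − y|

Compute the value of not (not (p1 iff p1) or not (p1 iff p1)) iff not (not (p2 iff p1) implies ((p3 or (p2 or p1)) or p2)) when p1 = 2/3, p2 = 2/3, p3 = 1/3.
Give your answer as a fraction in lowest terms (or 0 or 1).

0

p1 iff p1 = 2/3 iff 2/3 = 1
not (p1 iff p1) = not 1 = 0
p1 iff p1 = 2/3 iff 2/3 = 1
not (p1 iff p1) = not 1 = 0
not (p1 iff p1) or not (p1 iff p1) = 0 or 0 = 0
not (not (p1 iff p1) or not (p1 iff p1)) = not 0 = 1
p2 iff p1 = 2/3 iff 2/3 = 1
not (p2 iff p1) = not 1 = 0
p2 or p1 = 2/3 or 2/3 = 2/3
p3 or (p2 or p1) = 1/3 or 2/3 = 2/3
(p3 or (p2 or p1)) or p2 = 2/3 or 2/3 = 2/3
not (p2 iff p1) implies ((p3 or (p2 or p1)) or p2) = 0 implies 2/3 = 1
not (not (p2 iff p1) implies ((p3 or (p2 or p1)) or p2)) = not 1 = 0
not (not (p1 iff p1) or not (p1 iff p1)) iff not (not (p2 iff p1) implies ((p3 or (p2 or p1)) or p2)) = 1 iff 0 = 0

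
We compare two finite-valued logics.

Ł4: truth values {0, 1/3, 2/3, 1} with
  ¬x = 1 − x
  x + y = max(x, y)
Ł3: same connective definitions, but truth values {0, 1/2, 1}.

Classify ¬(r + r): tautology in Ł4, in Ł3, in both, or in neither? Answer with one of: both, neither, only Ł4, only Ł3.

In Ł4: at r = 1/3 the value is 2/3 — not a tautology.
In Ł3: at r = 1/2 the value is 1/2 — not a tautology.

neither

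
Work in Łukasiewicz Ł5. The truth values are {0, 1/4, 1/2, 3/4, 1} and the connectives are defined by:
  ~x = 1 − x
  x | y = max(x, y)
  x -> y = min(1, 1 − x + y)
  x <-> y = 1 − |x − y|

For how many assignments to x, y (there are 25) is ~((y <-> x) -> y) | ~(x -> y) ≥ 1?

value 1: 2 assignments (counts)
value 3/4: 4 assignments
value 1/2: 6 assignments
value 1/4: 4 assignments
value 0: 9 assignments
So 2 of the 25 assignments meet the threshold.

2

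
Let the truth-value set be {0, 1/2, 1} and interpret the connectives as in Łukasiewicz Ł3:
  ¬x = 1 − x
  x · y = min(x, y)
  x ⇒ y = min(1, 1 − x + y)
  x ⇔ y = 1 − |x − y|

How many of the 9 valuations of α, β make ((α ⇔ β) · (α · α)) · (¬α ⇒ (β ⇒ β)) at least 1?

α = 0, β = 0 ↦ 0  <
α = 0, β = 1/2 ↦ 0  <
α = 0, β = 1 ↦ 0  <
α = 1/2, β = 0 ↦ 1/2  <
α = 1/2, β = 1/2 ↦ 1/2  <
α = 1/2, β = 1 ↦ 1/2  <
α = 1, β = 0 ↦ 0  <
α = 1, β = 1/2 ↦ 1/2  <
α = 1, β = 1 ↦ 1  ≥
So 1 of the 9 assignments meets the threshold.

1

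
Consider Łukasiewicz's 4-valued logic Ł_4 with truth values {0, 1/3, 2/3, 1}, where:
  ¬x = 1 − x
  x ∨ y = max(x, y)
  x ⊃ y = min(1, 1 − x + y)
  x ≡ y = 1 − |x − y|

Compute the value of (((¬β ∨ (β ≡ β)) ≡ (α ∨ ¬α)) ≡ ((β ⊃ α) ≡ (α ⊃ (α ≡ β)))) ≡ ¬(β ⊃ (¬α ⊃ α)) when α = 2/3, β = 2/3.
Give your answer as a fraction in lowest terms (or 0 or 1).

1/3

¬β = ¬2/3 = 1/3
β ≡ β = 2/3 ≡ 2/3 = 1
¬β ∨ (β ≡ β) = 1/3 ∨ 1 = 1
¬α = ¬2/3 = 1/3
α ∨ ¬α = 2/3 ∨ 1/3 = 2/3
(¬β ∨ (β ≡ β)) ≡ (α ∨ ¬α) = 1 ≡ 2/3 = 2/3
β ⊃ α = 2/3 ⊃ 2/3 = 1
α ≡ β = 2/3 ≡ 2/3 = 1
α ⊃ (α ≡ β) = 2/3 ⊃ 1 = 1
(β ⊃ α) ≡ (α ⊃ (α ≡ β)) = 1 ≡ 1 = 1
((¬β ∨ (β ≡ β)) ≡ (α ∨ ¬α)) ≡ ((β ⊃ α) ≡ (α ⊃ (α ≡ β))) = 2/3 ≡ 1 = 2/3
¬α = ¬2/3 = 1/3
¬α ⊃ α = 1/3 ⊃ 2/3 = 1
β ⊃ (¬α ⊃ α) = 2/3 ⊃ 1 = 1
¬(β ⊃ (¬α ⊃ α)) = ¬1 = 0
(((¬β ∨ (β ≡ β)) ≡ (α ∨ ¬α)) ≡ ((β ⊃ α) ≡ (α ⊃ (α ≡ β)))) ≡ ¬(β ⊃ (¬α ⊃ α)) = 2/3 ≡ 0 = 1/3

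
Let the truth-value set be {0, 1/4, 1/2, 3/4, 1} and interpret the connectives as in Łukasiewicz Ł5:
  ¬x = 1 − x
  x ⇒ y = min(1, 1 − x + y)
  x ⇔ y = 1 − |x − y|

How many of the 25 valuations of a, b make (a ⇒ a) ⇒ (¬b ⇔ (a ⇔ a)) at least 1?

value 1: 5 assignments (counts)
value 3/4: 5 assignments
value 1/2: 5 assignments
value 1/4: 5 assignments
value 0: 5 assignments
So 5 of the 25 assignments meet the threshold.

5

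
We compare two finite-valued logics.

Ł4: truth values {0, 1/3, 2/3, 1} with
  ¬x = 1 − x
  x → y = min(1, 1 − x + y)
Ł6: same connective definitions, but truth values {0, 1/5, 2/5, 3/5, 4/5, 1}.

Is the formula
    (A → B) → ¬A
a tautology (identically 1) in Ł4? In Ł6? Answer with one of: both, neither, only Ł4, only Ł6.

In Ł4: at A = 1/3, B = 1/3 the value is 2/3 — not a tautology.
In Ł6: at A = 1/5, B = 1/5 the value is 4/5 — not a tautology.

neither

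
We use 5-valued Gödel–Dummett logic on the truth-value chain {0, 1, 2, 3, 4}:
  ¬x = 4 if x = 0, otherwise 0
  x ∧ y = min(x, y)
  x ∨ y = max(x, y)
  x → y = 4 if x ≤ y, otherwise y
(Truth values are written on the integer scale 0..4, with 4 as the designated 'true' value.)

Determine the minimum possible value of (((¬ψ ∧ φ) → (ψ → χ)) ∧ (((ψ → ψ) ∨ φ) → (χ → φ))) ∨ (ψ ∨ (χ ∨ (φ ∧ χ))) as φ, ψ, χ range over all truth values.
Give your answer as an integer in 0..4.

1

Take φ = 0, ψ = 0, χ = 1:
¬ψ = ¬0 = 4
¬ψ ∧ φ = 4 ∧ 0 = 0
ψ → χ = 0 → 1 = 4
(¬ψ ∧ φ) → (ψ → χ) = 0 → 4 = 4
ψ → ψ = 0 → 0 = 4
(ψ → ψ) ∨ φ = 4 ∨ 0 = 4
χ → φ = 1 → 0 = 0
((ψ → ψ) ∨ φ) → (χ → φ) = 4 → 0 = 0
((¬ψ ∧ φ) → (ψ → χ)) ∧ (((ψ → ψ) ∨ φ) → (χ → φ)) = 4 ∧ 0 = 0
φ ∧ χ = 0 ∧ 1 = 0
χ ∨ (φ ∧ χ) = 1 ∨ 0 = 1
ψ ∨ (χ ∨ (φ ∧ χ)) = 0 ∨ 1 = 1
(((¬ψ ∧ φ) → (ψ → χ)) ∧ (((ψ → ψ) ∨ φ) → (χ → φ))) ∨ (ψ ∨ (χ ∨ (φ ∧ χ))) = 0 ∨ 1 = 1
No assignment yields a value below 1, so this is the minimum.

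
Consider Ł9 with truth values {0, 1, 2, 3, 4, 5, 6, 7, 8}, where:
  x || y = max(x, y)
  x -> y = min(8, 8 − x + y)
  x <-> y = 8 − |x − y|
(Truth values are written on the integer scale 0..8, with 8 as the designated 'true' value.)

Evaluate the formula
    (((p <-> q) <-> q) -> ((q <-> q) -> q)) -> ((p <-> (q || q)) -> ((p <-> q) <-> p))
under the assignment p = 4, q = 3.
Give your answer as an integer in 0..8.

p <-> q = 4 <-> 3 = 7
(p <-> q) <-> q = 7 <-> 3 = 4
q <-> q = 3 <-> 3 = 8
(q <-> q) -> q = 8 -> 3 = 3
((p <-> q) <-> q) -> ((q <-> q) -> q) = 4 -> 3 = 7
q || q = 3 || 3 = 3
p <-> (q || q) = 4 <-> 3 = 7
p <-> q = 4 <-> 3 = 7
(p <-> q) <-> p = 7 <-> 4 = 5
(p <-> (q || q)) -> ((p <-> q) <-> p) = 7 -> 5 = 6
(((p <-> q) <-> q) -> ((q <-> q) -> q)) -> ((p <-> (q || q)) -> ((p <-> q) <-> p)) = 7 -> 6 = 7

7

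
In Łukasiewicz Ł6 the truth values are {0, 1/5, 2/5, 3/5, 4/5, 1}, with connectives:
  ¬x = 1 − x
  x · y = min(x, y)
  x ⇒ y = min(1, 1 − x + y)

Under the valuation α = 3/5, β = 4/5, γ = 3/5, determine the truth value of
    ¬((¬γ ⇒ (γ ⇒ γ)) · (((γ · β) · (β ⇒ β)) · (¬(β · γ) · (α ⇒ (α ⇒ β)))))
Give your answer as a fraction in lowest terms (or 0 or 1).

3/5

¬γ = ¬3/5 = 2/5
γ ⇒ γ = 3/5 ⇒ 3/5 = 1
¬γ ⇒ (γ ⇒ γ) = 2/5 ⇒ 1 = 1
γ · β = 3/5 · 4/5 = 3/5
β ⇒ β = 4/5 ⇒ 4/5 = 1
(γ · β) · (β ⇒ β) = 3/5 · 1 = 3/5
β · γ = 4/5 · 3/5 = 3/5
¬(β · γ) = ¬3/5 = 2/5
α ⇒ β = 3/5 ⇒ 4/5 = 1
α ⇒ (α ⇒ β) = 3/5 ⇒ 1 = 1
¬(β · γ) · (α ⇒ (α ⇒ β)) = 2/5 · 1 = 2/5
((γ · β) · (β ⇒ β)) · (¬(β · γ) · (α ⇒ (α ⇒ β))) = 3/5 · 2/5 = 2/5
(¬γ ⇒ (γ ⇒ γ)) · (((γ · β) · (β ⇒ β)) · (¬(β · γ) · (α ⇒ (α ⇒ β)))) = 1 · 2/5 = 2/5
¬((¬γ ⇒ (γ ⇒ γ)) · (((γ · β) · (β ⇒ β)) · (¬(β · γ) · (α ⇒ (α ⇒ β))))) = ¬2/5 = 3/5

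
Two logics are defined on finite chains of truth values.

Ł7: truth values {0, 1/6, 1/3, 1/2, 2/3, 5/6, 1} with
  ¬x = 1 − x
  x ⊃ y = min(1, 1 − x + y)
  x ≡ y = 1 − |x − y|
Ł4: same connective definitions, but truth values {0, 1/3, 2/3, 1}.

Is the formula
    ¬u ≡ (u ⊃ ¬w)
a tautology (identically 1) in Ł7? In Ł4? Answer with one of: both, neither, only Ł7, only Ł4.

In Ł7: at u = 1/6, w = 0 the value is 5/6 — not a tautology.
In Ł4: at u = 1/3, w = 0 the value is 2/3 — not a tautology.

neither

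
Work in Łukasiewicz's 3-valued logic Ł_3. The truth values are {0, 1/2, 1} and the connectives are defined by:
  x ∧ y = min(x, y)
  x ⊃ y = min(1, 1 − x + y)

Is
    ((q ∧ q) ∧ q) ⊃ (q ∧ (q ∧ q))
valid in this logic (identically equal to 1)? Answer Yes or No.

Yes

q = 0 ↦ 1
q = 1/2 ↦ 1
q = 1 ↦ 1
Every assignment gives a value ≥ 1.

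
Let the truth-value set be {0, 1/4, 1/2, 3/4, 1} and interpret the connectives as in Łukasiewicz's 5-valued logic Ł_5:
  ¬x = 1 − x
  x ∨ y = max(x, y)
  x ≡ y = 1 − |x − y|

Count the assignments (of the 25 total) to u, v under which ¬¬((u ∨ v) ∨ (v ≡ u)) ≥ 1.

value 1: 13 assignments (counts)
value 3/4: 10 assignments
value 1/2: 2 assignments
So 13 of the 25 assignments meet the threshold.

13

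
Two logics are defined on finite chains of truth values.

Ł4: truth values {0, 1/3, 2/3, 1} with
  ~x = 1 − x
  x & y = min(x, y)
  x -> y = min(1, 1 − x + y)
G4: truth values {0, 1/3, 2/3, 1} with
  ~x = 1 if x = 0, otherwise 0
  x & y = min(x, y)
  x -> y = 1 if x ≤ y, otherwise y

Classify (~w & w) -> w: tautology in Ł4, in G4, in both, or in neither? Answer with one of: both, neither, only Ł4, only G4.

both

In Ł4: every assignment gives 1 — tautology.
In G4: every assignment gives 1 — tautology.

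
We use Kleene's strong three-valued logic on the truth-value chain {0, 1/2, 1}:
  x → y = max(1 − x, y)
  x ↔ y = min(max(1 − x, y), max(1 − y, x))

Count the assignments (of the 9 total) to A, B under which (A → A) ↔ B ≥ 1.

A = 0, B = 0 ↦ 0  <
A = 0, B = 1/2 ↦ 1/2  <
A = 0, B = 1 ↦ 1  ≥
A = 1/2, B = 0 ↦ 1/2  <
A = 1/2, B = 1/2 ↦ 1/2  <
A = 1/2, B = 1 ↦ 1/2  <
A = 1, B = 0 ↦ 0  <
A = 1, B = 1/2 ↦ 1/2  <
A = 1, B = 1 ↦ 1  ≥
So 2 of the 9 assignments meet the threshold.

2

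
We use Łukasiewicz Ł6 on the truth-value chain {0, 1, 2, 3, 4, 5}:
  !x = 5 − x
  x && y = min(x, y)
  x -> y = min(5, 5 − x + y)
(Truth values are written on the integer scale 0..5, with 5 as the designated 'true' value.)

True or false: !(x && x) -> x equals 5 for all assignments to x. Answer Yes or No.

Counterexample: take x = 0.
x && x = 0 && 0 = 0
!(x && x) = !0 = 5
!(x && x) -> x = 5 -> 0 = 0
This gives 0 ≠ 5.

No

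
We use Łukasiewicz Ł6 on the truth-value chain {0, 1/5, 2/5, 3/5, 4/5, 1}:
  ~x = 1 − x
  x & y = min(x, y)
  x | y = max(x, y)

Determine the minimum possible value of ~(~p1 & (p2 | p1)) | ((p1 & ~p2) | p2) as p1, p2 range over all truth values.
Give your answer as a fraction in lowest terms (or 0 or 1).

3/5

Take p1 = 0, p2 = 2/5:
~p1 = ~0 = 1
p2 | p1 = 2/5 | 0 = 2/5
~p1 & (p2 | p1) = 1 & 2/5 = 2/5
~(~p1 & (p2 | p1)) = ~2/5 = 3/5
~p2 = ~2/5 = 3/5
p1 & ~p2 = 0 & 3/5 = 0
(p1 & ~p2) | p2 = 0 | 2/5 = 2/5
~(~p1 & (p2 | p1)) | ((p1 & ~p2) | p2) = 3/5 | 2/5 = 3/5
No assignment yields a value below 3/5, so this is the minimum.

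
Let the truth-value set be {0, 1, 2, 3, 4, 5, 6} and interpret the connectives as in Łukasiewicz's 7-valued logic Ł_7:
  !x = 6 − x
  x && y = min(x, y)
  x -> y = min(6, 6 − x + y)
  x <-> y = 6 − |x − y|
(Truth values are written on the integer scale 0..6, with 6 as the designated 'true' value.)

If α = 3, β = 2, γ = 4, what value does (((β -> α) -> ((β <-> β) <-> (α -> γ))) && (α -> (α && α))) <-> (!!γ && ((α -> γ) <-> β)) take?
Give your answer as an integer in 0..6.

2

β -> α = 2 -> 3 = 6
β <-> β = 2 <-> 2 = 6
α -> γ = 3 -> 4 = 6
(β <-> β) <-> (α -> γ) = 6 <-> 6 = 6
(β -> α) -> ((β <-> β) <-> (α -> γ)) = 6 -> 6 = 6
α && α = 3 && 3 = 3
α -> (α && α) = 3 -> 3 = 6
((β -> α) -> ((β <-> β) <-> (α -> γ))) && (α -> (α && α)) = 6 && 6 = 6
!γ = !4 = 2
!!γ = !2 = 4
α -> γ = 3 -> 4 = 6
(α -> γ) <-> β = 6 <-> 2 = 2
!!γ && ((α -> γ) <-> β) = 4 && 2 = 2
(((β -> α) -> ((β <-> β) <-> (α -> γ))) && (α -> (α && α))) <-> (!!γ && ((α -> γ) <-> β)) = 6 <-> 2 = 2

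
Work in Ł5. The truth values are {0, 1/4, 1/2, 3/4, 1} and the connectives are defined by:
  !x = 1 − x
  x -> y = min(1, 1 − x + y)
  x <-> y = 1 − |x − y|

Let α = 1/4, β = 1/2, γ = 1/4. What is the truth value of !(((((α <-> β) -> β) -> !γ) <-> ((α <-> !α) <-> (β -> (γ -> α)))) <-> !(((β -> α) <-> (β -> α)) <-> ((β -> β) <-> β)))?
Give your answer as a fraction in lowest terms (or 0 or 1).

0

α <-> β = 1/4 <-> 1/2 = 3/4
(α <-> β) -> β = 3/4 -> 1/2 = 3/4
!γ = !1/4 = 3/4
((α <-> β) -> β) -> !γ = 3/4 -> 3/4 = 1
!α = !1/4 = 3/4
α <-> !α = 1/4 <-> 3/4 = 1/2
γ -> α = 1/4 -> 1/4 = 1
β -> (γ -> α) = 1/2 -> 1 = 1
(α <-> !α) <-> (β -> (γ -> α)) = 1/2 <-> 1 = 1/2
(((α <-> β) -> β) -> !γ) <-> ((α <-> !α) <-> (β -> (γ -> α))) = 1 <-> 1/2 = 1/2
β -> α = 1/2 -> 1/4 = 3/4
β -> α = 1/2 -> 1/4 = 3/4
(β -> α) <-> (β -> α) = 3/4 <-> 3/4 = 1
β -> β = 1/2 -> 1/2 = 1
(β -> β) <-> β = 1 <-> 1/2 = 1/2
((β -> α) <-> (β -> α)) <-> ((β -> β) <-> β) = 1 <-> 1/2 = 1/2
!(((β -> α) <-> (β -> α)) <-> ((β -> β) <-> β)) = !1/2 = 1/2
((((α <-> β) -> β) -> !γ) <-> ((α <-> !α) <-> (β -> (γ -> α)))) <-> !(((β -> α) <-> (β -> α)) <-> ((β -> β) <-> β)) = 1/2 <-> 1/2 = 1
!(((((α <-> β) -> β) -> !γ) <-> ((α <-> !α) <-> (β -> (γ -> α)))) <-> !(((β -> α) <-> (β -> α)) <-> ((β -> β) <-> β))) = !1 = 0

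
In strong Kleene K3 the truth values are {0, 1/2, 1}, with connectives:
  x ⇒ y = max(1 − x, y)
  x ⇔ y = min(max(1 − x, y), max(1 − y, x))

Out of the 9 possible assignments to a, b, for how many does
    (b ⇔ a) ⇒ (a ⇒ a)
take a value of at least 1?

6

a = 0, b = 0 ↦ 1  ≥
a = 0, b = 1/2 ↦ 1  ≥
a = 0, b = 1 ↦ 1  ≥
a = 1/2, b = 0 ↦ 1/2  <
a = 1/2, b = 1/2 ↦ 1/2  <
a = 1/2, b = 1 ↦ 1/2  <
a = 1, b = 0 ↦ 1  ≥
a = 1, b = 1/2 ↦ 1  ≥
a = 1, b = 1 ↦ 1  ≥
So 6 of the 9 assignments meet the threshold.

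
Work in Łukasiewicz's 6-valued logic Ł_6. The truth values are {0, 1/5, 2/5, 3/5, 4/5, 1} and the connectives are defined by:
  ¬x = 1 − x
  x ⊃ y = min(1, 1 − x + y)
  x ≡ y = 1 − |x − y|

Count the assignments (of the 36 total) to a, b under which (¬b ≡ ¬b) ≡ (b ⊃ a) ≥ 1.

21

value 1: 21 assignments (counts)
value 4/5: 5 assignments
value 3/5: 4 assignments
value 2/5: 3 assignments
value 1/5: 2 assignments
value 0: 1 assignment
So 21 of the 36 assignments meet the threshold.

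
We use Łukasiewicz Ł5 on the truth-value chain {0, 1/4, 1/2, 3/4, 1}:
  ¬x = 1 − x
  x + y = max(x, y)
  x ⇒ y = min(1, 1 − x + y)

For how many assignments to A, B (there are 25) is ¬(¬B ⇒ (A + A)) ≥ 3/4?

3

value 1: 1 assignment (counts)
value 3/4: 2 assignments (counts)
value 1/2: 3 assignments
value 1/4: 4 assignments
value 0: 15 assignments
So 3 of the 25 assignments meet the threshold.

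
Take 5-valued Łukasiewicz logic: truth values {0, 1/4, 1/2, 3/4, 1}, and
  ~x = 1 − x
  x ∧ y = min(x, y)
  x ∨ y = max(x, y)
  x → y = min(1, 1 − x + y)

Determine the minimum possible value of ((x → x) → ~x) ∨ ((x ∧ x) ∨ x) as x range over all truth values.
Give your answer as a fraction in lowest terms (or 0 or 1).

Take x = 1/2:
x → x = 1/2 → 1/2 = 1
~x = ~1/2 = 1/2
(x → x) → ~x = 1 → 1/2 = 1/2
x ∧ x = 1/2 ∧ 1/2 = 1/2
(x ∧ x) ∨ x = 1/2 ∨ 1/2 = 1/2
((x → x) → ~x) ∨ ((x ∧ x) ∨ x) = 1/2 ∨ 1/2 = 1/2
No assignment yields a value below 1/2, so this is the minimum.

1/2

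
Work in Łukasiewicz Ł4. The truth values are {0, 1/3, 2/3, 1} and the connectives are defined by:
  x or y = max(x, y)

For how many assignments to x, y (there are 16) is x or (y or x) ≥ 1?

7

x = 0, y = 0 ↦ 0  <
x = 0, y = 1/3 ↦ 1/3  <
x = 0, y = 2/3 ↦ 2/3  <
x = 0, y = 1 ↦ 1  ≥
x = 1/3, y = 0 ↦ 1/3  <
x = 1/3, y = 1/3 ↦ 1/3  <
x = 1/3, y = 2/3 ↦ 2/3  <
x = 1/3, y = 1 ↦ 1  ≥
x = 2/3, y = 0 ↦ 2/3  <
x = 2/3, y = 1/3 ↦ 2/3  <
x = 2/3, y = 2/3 ↦ 2/3  <
x = 2/3, y = 1 ↦ 1  ≥
x = 1, y = 0 ↦ 1  ≥
x = 1, y = 1/3 ↦ 1  ≥
x = 1, y = 2/3 ↦ 1  ≥
x = 1, y = 1 ↦ 1  ≥
So 7 of the 16 assignments meet the threshold.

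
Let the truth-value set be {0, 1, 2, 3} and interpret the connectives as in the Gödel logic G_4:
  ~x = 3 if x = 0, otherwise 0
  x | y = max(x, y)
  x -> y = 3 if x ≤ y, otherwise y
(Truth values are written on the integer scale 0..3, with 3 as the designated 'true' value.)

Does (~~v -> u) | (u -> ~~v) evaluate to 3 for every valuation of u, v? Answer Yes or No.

u = 0, v = 0 ↦ 3
u = 0, v = 1 ↦ 3
u = 0, v = 2 ↦ 3
u = 0, v = 3 ↦ 3
u = 1, v = 0 ↦ 3
u = 1, v = 1 ↦ 3
u = 1, v = 2 ↦ 3
u = 1, v = 3 ↦ 3
u = 2, v = 0 ↦ 3
u = 2, v = 1 ↦ 3
u = 2, v = 2 ↦ 3
u = 2, v = 3 ↦ 3
u = 3, v = 0 ↦ 3
u = 3, v = 1 ↦ 3
u = 3, v = 2 ↦ 3
u = 3, v = 3 ↦ 3
Every assignment gives a value ≥ 3.

Yes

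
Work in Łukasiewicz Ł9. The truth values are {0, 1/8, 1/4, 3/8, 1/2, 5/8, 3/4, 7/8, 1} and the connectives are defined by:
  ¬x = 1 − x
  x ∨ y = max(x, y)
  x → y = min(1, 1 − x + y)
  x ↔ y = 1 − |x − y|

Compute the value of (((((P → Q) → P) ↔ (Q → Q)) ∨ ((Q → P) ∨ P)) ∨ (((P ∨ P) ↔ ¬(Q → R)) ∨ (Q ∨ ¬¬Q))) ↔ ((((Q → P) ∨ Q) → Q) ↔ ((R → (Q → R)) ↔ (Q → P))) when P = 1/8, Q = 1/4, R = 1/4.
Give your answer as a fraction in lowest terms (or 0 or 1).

5/8

P → Q = 1/8 → 1/4 = 1
(P → Q) → P = 1 → 1/8 = 1/8
Q → Q = 1/4 → 1/4 = 1
((P → Q) → P) ↔ (Q → Q) = 1/8 ↔ 1 = 1/8
Q → P = 1/4 → 1/8 = 7/8
(Q → P) ∨ P = 7/8 ∨ 1/8 = 7/8
(((P → Q) → P) ↔ (Q → Q)) ∨ ((Q → P) ∨ P) = 1/8 ∨ 7/8 = 7/8
P ∨ P = 1/8 ∨ 1/8 = 1/8
Q → R = 1/4 → 1/4 = 1
¬(Q → R) = ¬1 = 0
(P ∨ P) ↔ ¬(Q → R) = 1/8 ↔ 0 = 7/8
¬Q = ¬1/4 = 3/4
¬¬Q = ¬3/4 = 1/4
Q ∨ ¬¬Q = 1/4 ∨ 1/4 = 1/4
((P ∨ P) ↔ ¬(Q → R)) ∨ (Q ∨ ¬¬Q) = 7/8 ∨ 1/4 = 7/8
((((P → Q) → P) ↔ (Q → Q)) ∨ ((Q → P) ∨ P)) ∨ (((P ∨ P) ↔ ¬(Q → R)) ∨ (Q ∨ ¬¬Q)) = 7/8 ∨ 7/8 = 7/8
Q → P = 1/4 → 1/8 = 7/8
(Q → P) ∨ Q = 7/8 ∨ 1/4 = 7/8
((Q → P) ∨ Q) → Q = 7/8 → 1/4 = 3/8
Q → R = 1/4 → 1/4 = 1
R → (Q → R) = 1/4 → 1 = 1
Q → P = 1/4 → 1/8 = 7/8
(R → (Q → R)) ↔ (Q → P) = 1 ↔ 7/8 = 7/8
(((Q → P) ∨ Q) → Q) ↔ ((R → (Q → R)) ↔ (Q → P)) = 3/8 ↔ 7/8 = 1/2
(((((P → Q) → P) ↔ (Q → Q)) ∨ ((Q → P) ∨ P)) ∨ (((P ∨ P) ↔ ¬(Q → R)) ∨ (Q ∨ ¬¬Q))) ↔ ((((Q → P) ∨ Q) → Q) ↔ ((R → (Q → R)) ↔ (Q → P))) = 7/8 ↔ 1/2 = 5/8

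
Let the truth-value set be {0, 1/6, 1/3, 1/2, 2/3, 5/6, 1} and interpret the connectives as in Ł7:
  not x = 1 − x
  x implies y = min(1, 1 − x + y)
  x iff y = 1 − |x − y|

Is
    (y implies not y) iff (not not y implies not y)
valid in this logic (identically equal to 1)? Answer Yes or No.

y = 0 ↦ 1
y = 1/6 ↦ 1
y = 1/3 ↦ 1
y = 1/2 ↦ 1
y = 2/3 ↦ 1
y = 5/6 ↦ 1
y = 1 ↦ 1
Every assignment gives a value ≥ 1.

Yes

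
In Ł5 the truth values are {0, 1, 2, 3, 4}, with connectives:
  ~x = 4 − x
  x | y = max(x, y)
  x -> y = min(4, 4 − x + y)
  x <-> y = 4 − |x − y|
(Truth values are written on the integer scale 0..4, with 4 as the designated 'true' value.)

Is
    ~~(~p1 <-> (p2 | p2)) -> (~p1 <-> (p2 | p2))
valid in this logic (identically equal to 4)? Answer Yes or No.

At p1 = 0, p2 = 1, for instance:
~p1 = ~0 = 4
p2 | p2 = 1 | 1 = 1
~p1 <-> (p2 | p2) = 4 <-> 1 = 1
~(~p1 <-> (p2 | p2)) = ~1 = 3
~~(~p1 <-> (p2 | p2)) = ~3 = 1
~~(~p1 <-> (p2 | p2)) -> (~p1 <-> (p2 | p2)) = 1 -> 1 = 4
and checking the remaining 24 assignments likewise gives ≥ 4 in every case.

Yes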